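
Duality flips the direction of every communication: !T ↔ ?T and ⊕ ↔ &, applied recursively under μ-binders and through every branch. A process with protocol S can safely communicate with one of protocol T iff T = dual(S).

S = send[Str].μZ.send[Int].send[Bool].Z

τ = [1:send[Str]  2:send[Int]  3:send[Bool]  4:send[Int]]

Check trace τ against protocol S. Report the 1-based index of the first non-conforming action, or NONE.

@1 send[Str]  match  cont: μZ.…
@2 send[Int]  match  cont: send[Bool].μZ.…
@3 send[Bool]  match  cont: μZ.…
@4 send[Int]  match  cont: send[Bool].μZ.…
all 4 steps conform

NONE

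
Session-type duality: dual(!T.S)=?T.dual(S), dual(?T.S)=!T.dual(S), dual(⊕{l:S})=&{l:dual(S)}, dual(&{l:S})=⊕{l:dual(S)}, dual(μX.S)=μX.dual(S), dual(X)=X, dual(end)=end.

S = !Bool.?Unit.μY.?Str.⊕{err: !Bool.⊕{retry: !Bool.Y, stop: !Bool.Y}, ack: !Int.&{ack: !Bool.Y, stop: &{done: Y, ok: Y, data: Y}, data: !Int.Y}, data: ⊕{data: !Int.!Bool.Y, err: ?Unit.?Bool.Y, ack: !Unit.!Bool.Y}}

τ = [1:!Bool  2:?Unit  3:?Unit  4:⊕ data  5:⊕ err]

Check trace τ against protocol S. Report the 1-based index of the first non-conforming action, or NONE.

@1 !Bool  ok  residual = ?Unit.μY.…
@2 ?Unit  ok  residual = μY.…
@3 got ?Unit, protocol expects ?Str  ✗

3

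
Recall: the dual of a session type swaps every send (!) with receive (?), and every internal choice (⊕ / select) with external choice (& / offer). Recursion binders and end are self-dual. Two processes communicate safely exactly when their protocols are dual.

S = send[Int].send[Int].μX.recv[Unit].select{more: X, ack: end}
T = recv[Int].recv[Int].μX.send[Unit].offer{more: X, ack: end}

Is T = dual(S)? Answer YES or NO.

send[Int] | recv[Int]  ✓
  send[Int] | recv[Int]  ✓
    μX | μX  ✓ (rec unchanged)
      recv[Unit] | send[Unit]  ✓
        select{more,ack} | offer{more,ack}  ✓ same labels
          case more:
            X | X  ✓
          case ack:
            end | end  ✓

YES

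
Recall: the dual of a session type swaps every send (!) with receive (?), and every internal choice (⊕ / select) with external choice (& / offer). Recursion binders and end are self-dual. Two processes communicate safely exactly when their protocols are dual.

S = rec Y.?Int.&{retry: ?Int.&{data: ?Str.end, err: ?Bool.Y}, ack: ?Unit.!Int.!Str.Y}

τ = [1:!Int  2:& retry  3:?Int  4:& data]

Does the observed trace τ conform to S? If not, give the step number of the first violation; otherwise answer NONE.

@1 got !Int, protocol expects ?Int  ✗

1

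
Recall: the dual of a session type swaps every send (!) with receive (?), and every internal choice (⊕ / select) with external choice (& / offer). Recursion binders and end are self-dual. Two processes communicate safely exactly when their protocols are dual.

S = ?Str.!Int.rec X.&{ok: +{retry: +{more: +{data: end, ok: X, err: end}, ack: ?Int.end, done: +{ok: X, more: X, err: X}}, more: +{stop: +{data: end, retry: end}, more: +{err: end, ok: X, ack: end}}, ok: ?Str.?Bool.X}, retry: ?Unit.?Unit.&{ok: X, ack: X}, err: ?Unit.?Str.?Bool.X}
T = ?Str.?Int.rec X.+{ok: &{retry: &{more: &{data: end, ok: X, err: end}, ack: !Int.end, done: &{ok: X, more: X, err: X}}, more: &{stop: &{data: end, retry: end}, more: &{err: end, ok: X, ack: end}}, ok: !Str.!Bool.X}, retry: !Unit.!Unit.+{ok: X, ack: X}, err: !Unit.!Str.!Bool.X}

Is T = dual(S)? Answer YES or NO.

NO

?Str vs ?Str  ✗ same direction on both sides — not dual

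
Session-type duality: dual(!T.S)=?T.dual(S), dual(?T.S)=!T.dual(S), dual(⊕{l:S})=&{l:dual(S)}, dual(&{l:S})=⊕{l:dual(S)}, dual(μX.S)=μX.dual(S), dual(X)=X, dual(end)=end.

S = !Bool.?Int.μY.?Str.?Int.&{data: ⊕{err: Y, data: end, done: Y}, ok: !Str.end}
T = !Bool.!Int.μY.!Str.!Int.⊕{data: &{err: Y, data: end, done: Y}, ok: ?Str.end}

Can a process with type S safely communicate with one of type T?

NO

!Bool vs !Bool  ✗ same direction on both sides — not dual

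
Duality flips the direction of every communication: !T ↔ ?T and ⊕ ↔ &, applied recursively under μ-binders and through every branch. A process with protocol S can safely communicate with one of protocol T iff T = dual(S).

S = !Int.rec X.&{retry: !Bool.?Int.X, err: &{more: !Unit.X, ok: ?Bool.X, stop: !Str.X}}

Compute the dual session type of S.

?Int.rec X.+{retry: ?Bool.!Int.X, err: +{more: ?Unit.X, ok: !Bool.X, stop: ?Str.X}}

!Int → ?Int
  rec X → rec X  (binder kept)
    &{retry,err} → +{retry,err}  (&→⊕)
      [retry]
        !Bool → ?Bool
          ?Int → !Int
            X ↦ X
      [err]
        &{more,ok,stop} → +{more,ok,stop}  (&→⊕)
          [more]
            !Unit → ?Unit
              X ↦ X
          [ok]
            ?Bool → !Bool
              X ↦ X
          [stop]
            !Str → ?Str
              X ↦ X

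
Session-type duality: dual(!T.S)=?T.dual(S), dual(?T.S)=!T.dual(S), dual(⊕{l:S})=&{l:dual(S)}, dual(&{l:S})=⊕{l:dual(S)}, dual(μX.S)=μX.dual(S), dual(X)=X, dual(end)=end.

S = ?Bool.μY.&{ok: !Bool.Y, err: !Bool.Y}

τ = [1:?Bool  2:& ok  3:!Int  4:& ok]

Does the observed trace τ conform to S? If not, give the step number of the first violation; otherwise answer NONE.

[1] ?Bool  ✓  now at μY.…
[2] & ok  ✓  now at !Bool.μY.…
[3] got !Int, protocol expects !Bool  ✗

3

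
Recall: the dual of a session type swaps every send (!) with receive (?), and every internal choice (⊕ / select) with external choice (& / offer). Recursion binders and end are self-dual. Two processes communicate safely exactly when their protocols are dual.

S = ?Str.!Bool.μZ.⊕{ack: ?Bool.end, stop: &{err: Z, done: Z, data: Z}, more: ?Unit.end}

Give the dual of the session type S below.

!Str.?Bool.μZ.&{ack: !Bool.end, stop: ⊕{err: Z, done: Z, data: Z}, more: !Unit.end}

?Str = !Str
  !Bool = ?Bool
    μZ = μZ  (binder kept)
      ⊕{ack,stop,more} = &{ack,stop,more}  (internal→external)
        • ack:
          ?Bool = !Bool
            dual(end) = end
        • stop:
          &{err,done,data} = ⊕{err,done,data}  (&→⊕)
            • err:
              dual(Z) = Z
            • done:
              dual(Z) = Z
            • data:
              dual(Z) = Z
        • more:
          ?Unit = !Unit
            dual(end) = end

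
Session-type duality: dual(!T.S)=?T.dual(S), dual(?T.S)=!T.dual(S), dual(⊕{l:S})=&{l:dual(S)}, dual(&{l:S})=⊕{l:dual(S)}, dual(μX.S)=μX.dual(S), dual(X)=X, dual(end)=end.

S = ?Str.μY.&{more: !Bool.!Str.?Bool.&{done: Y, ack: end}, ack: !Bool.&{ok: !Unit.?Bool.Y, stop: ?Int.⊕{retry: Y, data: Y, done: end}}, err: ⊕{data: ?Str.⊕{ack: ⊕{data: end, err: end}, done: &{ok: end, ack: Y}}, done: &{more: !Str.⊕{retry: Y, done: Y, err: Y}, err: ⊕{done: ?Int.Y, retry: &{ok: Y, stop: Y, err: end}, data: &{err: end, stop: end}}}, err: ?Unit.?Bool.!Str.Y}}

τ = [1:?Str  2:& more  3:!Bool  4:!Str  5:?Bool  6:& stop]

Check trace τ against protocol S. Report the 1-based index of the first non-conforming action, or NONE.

[1] ?Str  ✓  residual = μY.…
[2] & more  ✓  residual = !Bool.!Str.?Bool.&{done: μY.…, ack: end}
[3] !Bool  ✓  residual = !Str.?Bool.&{done: μY.…, ack: end}
[4] !Str  ✓  residual = ?Bool.&{done: μY.…, ack: end}
[5] ?Bool  ✓  residual = &{done: μY.…, ack: end}
[6] got & stop, protocol expects & done or & ack  ✗

6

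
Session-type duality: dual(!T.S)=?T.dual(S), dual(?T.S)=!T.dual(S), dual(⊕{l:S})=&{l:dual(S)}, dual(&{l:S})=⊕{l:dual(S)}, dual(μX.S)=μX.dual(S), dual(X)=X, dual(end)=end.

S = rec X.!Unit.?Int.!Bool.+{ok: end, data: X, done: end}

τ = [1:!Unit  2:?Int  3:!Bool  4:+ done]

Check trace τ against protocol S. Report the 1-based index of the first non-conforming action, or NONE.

NONE

@1 !Unit  ✓  now at ?Int.!Bool.+{ok: end, data: rec X.…, done: end}
@2 ?Int  ✓  now at !Bool.+{ok: end, data: rec X.…, done: end}
@3 !Bool  ✓  now at +{ok: end, data: rec X.…, done: end}
@4 + done  ✓  now at end
trace exhausted — no violation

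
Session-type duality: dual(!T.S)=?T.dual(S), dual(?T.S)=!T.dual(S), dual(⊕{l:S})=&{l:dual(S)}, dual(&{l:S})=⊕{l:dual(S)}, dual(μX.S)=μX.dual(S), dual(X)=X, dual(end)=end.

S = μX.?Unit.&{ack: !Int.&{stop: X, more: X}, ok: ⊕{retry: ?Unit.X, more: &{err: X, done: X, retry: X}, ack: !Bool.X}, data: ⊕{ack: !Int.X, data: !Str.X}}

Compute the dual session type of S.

μX.!Unit.⊕{ack: ?Int.⊕{stop: X, more: X}, ok: &{retry: !Unit.X, more: ⊕{err: X, done: X, retry: X}, ack: ?Bool.X}, data: &{ack: ?Int.X, data: ?Str.X}}

μX ↦ μX  (rec unchanged)
  ?Unit ↦ !Unit
    &{ack,ok,data} ↦ ⊕{ack,ok,data}  (&→⊕)
      • ack:
        !Int ↦ ?Int
          &{stop,more} ↦ ⊕{stop,more}  (&→⊕)
            • stop:
              X self-dual
            • more:
              X self-dual
      • ok:
        ⊕{retry,more,ack} ↦ &{retry,more,ack}  (⊕→&)
          • retry:
            ?Unit ↦ !Unit
              X self-dual
          • more:
            &{err,done,retry} ↦ ⊕{err,done,retry}  (&→⊕)
              • err:
                X self-dual
              • done:
                X self-dual
              • retry:
                X self-dual
          • ack:
            !Bool ↦ ?Bool
              X self-dual
      • data:
        ⊕{ack,data} ↦ &{ack,data}  (⊕→&)
          • ack:
            !Int ↦ ?Int
              X self-dual
          • data:
            !Str ↦ ?Str
              X self-dual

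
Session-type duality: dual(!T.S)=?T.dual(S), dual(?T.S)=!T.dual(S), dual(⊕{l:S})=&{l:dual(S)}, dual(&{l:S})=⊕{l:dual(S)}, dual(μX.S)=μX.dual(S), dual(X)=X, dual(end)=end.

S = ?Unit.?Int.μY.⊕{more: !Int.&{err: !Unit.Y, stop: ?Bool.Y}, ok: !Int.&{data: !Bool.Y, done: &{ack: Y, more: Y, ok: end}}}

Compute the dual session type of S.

?Unit = !Unit
  ?Int = !Int
    μY = μY  (binder kept)
      ⊕{more,ok} = &{more,ok}  (select→offer)
        case more:
          !Int = ?Int
            &{err,stop} = ⊕{err,stop}  (offer→select)
              case err:
                !Unit = ?Unit
                  Y self-dual
              case stop:
                ?Bool = !Bool
                  Y self-dual
        case ok:
          !Int = ?Int
            &{data,done} = ⊕{data,done}  (offer→select)
              case data:
                !Bool = ?Bool
                  Y self-dual
              case done:
                &{ack,more,ok} = ⊕{ack,more,ok}  (offer→select)
                  case ack:
                    Y self-dual
                  case more:
                    Y self-dual
                  case ok:
                    end self-dual

!Unit.!Int.μY.&{more: ?Int.⊕{err: ?Unit.Y, stop: !Bool.Y}, ok: ?Int.⊕{data: ?Bool.Y, done: ⊕{ack: Y, more: Y, ok: end}}}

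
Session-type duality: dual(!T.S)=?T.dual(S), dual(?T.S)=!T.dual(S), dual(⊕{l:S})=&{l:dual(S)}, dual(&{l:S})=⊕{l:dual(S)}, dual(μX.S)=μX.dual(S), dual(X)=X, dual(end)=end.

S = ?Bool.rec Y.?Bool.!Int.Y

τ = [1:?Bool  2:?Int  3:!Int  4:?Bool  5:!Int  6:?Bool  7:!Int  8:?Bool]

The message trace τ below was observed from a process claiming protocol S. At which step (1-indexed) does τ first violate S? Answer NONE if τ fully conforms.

2

@1 ?Bool  match  residual = rec Y.…
@2 got ?Int, protocol expects ?Bool  ✗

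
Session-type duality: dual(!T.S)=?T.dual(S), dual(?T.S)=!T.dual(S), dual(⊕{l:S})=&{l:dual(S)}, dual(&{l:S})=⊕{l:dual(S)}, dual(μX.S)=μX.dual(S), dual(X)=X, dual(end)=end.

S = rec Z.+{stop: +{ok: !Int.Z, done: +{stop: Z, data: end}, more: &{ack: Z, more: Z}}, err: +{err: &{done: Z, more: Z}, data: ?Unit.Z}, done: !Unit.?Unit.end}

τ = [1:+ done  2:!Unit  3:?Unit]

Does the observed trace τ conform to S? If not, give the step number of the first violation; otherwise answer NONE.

NONE

[1] + done  ok  cont: !Unit.?Unit.end
[2] !Unit  ok  cont: ?Unit.end
[3] ?Unit  ok  cont: end
τ conforms to S (length 3)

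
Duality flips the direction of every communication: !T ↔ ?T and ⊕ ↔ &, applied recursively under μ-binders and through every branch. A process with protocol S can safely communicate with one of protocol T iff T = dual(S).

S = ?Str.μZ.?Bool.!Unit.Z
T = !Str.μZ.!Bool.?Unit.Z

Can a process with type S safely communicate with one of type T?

?Str vs !Str  ✓
  μZ vs μZ  ✓ (rec unchanged)
    ?Bool vs !Bool  ✓
      !Unit vs ?Unit  ✓
        Z vs Z  ✓

YES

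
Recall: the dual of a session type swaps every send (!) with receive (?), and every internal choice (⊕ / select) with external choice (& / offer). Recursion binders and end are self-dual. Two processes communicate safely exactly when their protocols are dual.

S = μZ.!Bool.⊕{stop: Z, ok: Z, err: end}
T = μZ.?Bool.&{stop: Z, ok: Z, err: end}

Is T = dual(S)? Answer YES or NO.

YES

μZ | μZ  match (μ self-dual)
  !Bool | ?Bool  match
    ⊕{stop,ok,err} | &{stop,ok,err}  match labels match
      [stop]
        Z | Z  match
      [ok]
        Z | Z  match
      [err]
        end | end  match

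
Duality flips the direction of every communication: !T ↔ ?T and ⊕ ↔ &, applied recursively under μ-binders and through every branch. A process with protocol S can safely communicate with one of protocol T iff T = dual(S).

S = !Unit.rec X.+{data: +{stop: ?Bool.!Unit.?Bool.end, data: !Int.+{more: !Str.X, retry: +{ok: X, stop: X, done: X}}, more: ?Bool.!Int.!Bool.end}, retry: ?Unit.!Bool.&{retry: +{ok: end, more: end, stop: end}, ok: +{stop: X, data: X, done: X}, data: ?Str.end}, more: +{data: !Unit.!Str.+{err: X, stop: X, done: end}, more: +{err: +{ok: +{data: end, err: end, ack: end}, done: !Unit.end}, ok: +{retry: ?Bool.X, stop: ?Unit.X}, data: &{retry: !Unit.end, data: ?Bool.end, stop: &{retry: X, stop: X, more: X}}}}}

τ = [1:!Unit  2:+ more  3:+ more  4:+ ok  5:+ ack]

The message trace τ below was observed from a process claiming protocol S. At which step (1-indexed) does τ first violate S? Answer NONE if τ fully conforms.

5

[1] !Unit  match  residual = rec X.…
[2] + more  match  residual = +{data: !Unit.!Str.+{err: rec X.…, stop: rec X.…, done: end}, more: +{err: +{ok: +{data: end, err: end, ack: end}, done: !Unit.end}, ok: +{retry: ?Bool.rec X.…, stop: ?Unit.rec X.…}, data: &{retry: !Unit.end, data: ?Bool.end, stop: &{retry: rec X.…, stop: rec X.…, more: rec X.…}}}}
[3] + more  match  residual = +{err: +{ok: +{data: end, err: end, ack: end}, done: !Unit.end}, ok: +{retry: ?Bool.rec X.…, stop: ?Unit.rec X.…}, data: &{retry: !Unit.end, data: ?Bool.end, stop: &{retry: rec X.…, stop: rec X.…, more: rec X.…}}}
[4] + ok  match  residual = +{retry: ?Bool.rec X.…, stop: ?Unit.rec X.…}
[5] got + ack, protocol expects + retry or + stop  ✗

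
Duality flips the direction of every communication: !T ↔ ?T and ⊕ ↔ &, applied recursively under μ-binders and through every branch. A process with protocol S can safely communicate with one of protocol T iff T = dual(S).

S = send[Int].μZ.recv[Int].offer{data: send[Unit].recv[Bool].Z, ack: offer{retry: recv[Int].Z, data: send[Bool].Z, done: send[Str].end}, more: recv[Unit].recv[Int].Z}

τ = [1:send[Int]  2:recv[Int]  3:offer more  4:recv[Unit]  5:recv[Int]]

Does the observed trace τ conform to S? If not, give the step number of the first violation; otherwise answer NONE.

@1 send[Int]  ✓  cont: μZ.…
@2 recv[Int]  ✓  cont: offer{data: send[Unit].recv[Bool].μZ.…, ack: offer{retry: recv[Int].μZ.…, data: send[Bool].μZ.…, done: send[Str].end}, more: recv[Unit].recv[Int].μZ.…}
@3 offer more  ✓  cont: recv[Unit].recv[Int].μZ.…
@4 recv[Unit]  ✓  cont: recv[Int].μZ.…
@5 recv[Int]  ✓  cont: μZ.…
τ conforms to S (length 5)

NONE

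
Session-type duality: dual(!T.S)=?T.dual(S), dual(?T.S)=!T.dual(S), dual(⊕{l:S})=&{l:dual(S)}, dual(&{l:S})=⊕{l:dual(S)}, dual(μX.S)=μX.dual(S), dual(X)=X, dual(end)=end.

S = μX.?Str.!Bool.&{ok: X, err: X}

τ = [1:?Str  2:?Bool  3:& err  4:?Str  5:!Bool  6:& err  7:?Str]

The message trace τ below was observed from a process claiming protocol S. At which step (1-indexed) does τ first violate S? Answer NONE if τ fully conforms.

2

@1 ?Str  match  state: !Bool.&{ok: μX.…, err: μX.…}
@2 got ?Bool, protocol expects !Bool  ✗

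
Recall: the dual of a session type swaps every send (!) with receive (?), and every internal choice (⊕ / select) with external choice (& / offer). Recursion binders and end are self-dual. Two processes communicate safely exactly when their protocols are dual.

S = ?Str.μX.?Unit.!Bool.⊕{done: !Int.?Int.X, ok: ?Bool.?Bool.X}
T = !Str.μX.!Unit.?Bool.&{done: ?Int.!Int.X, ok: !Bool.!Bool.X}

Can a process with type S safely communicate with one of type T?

YES

?Str ‖ !Str  match
  μX ‖ μX  match (binder kept)
    ?Unit ‖ !Unit  match
      !Bool ‖ ?Bool  match
        ⊕{done,ok} ‖ &{done,ok}  match label sets agree
          case done:
            !Int ‖ ?Int  match
              ?Int ‖ !Int  match
                X ‖ X  match
          case ok:
            ?Bool ‖ !Bool  match
              ?Bool ‖ !Bool  match
                X ‖ X  match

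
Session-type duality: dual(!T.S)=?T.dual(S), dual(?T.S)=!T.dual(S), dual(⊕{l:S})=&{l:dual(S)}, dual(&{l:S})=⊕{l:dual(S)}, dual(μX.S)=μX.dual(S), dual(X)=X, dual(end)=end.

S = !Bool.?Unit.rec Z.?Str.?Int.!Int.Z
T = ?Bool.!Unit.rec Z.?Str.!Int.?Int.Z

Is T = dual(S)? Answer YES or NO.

NO

!Bool vs ?Bool  ✓
  ?Unit vs !Unit  ✓
    rec Z vs rec Z  ✓ (μ self-dual)
      ?Str vs ?Str  ✗ same direction on both sides — not dual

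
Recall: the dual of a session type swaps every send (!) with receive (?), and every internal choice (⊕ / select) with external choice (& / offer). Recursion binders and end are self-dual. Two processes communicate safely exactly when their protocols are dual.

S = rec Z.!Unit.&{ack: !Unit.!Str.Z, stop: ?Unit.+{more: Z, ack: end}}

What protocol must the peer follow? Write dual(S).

rec Z.?Unit.+{ack: ?Unit.?Str.Z, stop: !Unit.&{more: Z, ack: end}}

rec Z ↦ rec Z  (μ self-dual)
  !Unit ↦ ?Unit
    &{ack,stop} ↦ +{ack,stop}  (&→⊕)
      • ack:
        !Unit ↦ ?Unit
          !Str ↦ ?Str
            Z self-dual
      • stop:
        ?Unit ↦ !Unit
          +{more,ack} ↦ &{more,ack}  (select→offer)
            • more:
              Z self-dual
            • ack:
              end self-dual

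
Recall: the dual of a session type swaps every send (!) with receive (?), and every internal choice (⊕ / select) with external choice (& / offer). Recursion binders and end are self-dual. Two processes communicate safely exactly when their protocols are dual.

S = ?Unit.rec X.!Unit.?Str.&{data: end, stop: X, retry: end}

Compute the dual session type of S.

?Unit ↦ !Unit
  rec X ↦ rec X  (binder kept)
    !Unit ↦ ?Unit
      ?Str ↦ !Str
        &{data,stop,retry} ↦ +{data,stop,retry}  (offer→select)
          case data:
            end ↦ end
          case stop:
            X ↦ X
          case retry:
            end ↦ end

!Unit.rec X.?Unit.!Str.+{data: end, stop: X, retry: end}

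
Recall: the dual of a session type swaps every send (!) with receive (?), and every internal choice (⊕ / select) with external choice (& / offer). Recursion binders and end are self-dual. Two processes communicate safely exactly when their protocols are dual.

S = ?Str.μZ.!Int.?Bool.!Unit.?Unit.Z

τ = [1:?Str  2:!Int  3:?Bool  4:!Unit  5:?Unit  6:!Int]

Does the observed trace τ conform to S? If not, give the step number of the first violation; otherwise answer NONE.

[1] ?Str  ✓  cont: μZ.…
[2] !Int  ✓  cont: ?Bool.!Unit.?Unit.μZ.…
[3] ?Bool  ✓  cont: !Unit.?Unit.μZ.…
[4] !Unit  ✓  cont: ?Unit.μZ.…
[5] ?Unit  ✓  cont: μZ.…
[6] !Int  ✓  cont: ?Bool.!Unit.?Unit.μZ.…
τ conforms to S (length 6)

NONE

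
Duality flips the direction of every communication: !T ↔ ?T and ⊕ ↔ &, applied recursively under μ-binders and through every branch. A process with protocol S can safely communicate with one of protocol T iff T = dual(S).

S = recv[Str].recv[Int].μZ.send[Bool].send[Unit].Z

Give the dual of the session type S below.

recv[Str] → send[Str]
  recv[Int] → send[Int]
    μZ → μZ  (rec unchanged)
      send[Bool] → recv[Bool]
        send[Unit] → recv[Unit]
          Z self-dual

send[Str].send[Int].μZ.recv[Bool].recv[Unit].Z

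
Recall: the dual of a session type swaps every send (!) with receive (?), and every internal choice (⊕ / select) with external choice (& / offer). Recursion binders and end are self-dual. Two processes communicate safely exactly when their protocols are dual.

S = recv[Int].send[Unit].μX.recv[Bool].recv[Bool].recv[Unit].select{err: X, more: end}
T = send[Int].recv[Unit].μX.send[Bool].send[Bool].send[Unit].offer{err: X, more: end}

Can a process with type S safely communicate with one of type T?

YES

recv[Int] vs send[Int]  match
  send[Unit] vs recv[Unit]  match
    μX vs μX  match (rec unchanged)
      recv[Bool] vs send[Bool]  match
        recv[Bool] vs send[Bool]  match
          recv[Unit] vs send[Unit]  match
            select{err,more} vs offer{err,more}  match same labels
              • err:
                X vs X  match
              • more:
                end vs end  match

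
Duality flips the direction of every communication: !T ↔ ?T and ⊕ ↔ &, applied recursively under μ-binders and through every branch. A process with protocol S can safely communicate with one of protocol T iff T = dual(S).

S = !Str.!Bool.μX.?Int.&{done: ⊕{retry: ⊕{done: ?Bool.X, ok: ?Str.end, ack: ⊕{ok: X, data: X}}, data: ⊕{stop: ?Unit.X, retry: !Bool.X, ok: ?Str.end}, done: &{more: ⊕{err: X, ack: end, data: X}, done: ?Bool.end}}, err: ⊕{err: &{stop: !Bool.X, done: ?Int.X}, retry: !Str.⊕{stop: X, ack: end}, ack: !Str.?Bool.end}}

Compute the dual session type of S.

?Str.?Bool.μX.!Int.⊕{done: &{retry: &{done: !Bool.X, ok: !Str.end, ack: &{ok: X, data: X}}, data: &{stop: !Unit.X, retry: ?Bool.X, ok: !Str.end}, done: ⊕{more: &{err: X, ack: end, data: X}, done: !Bool.end}}, err: &{err: ⊕{stop: ?Bool.X, done: !Int.X}, retry: ?Str.&{stop: X, ack: end}, ack: ?Str.!Bool.end}}

!Str = ?Str
  !Bool = ?Bool
    μX = μX  (binder kept)
      ?Int = !Int
        &{done,err} = ⊕{done,err}  (external→internal)
          case done:
            ⊕{retry,data,done} = &{retry,data,done}  (⊕→&)
              case retry:
                ⊕{done,ok,ack} = &{done,ok,ack}  (⊕→&)
                  case done:
                    ?Bool = !Bool
                      X ↦ X
                  case ok:
                    ?Str = !Str
                      end ↦ end
                  case ack:
                    ⊕{ok,data} = &{ok,data}  (⊕→&)
                      case ok:
                        X ↦ X
                      case data:
                        X ↦ X
              case data:
                ⊕{stop,retry,ok} = &{stop,retry,ok}  (⊕→&)
                  case stop:
                    ?Unit = !Unit
                      X ↦ X
                  case retry:
                    !Bool = ?Bool
                      X ↦ X
                  case ok:
                    ?Str = !Str
                      end ↦ end
              case done:
                &{more,done} = ⊕{more,done}  (external→internal)
                  case more:
                    ⊕{err,ack,data} = &{err,ack,data}  (⊕→&)
                      case err:
                        X ↦ X
                      case ack:
                        end ↦ end
                      case data:
                        X ↦ X
                  case done:
                    ?Bool = !Bool
                      end ↦ end
          case err:
            ⊕{err,retry,ack} = &{err,retry,ack}  (⊕→&)
              case err:
                &{stop,done} = ⊕{stop,done}  (external→internal)
                  case stop:
                    !Bool = ?Bool
                      X ↦ X
                  case done:
                    ?Int = !Int
                      X ↦ X
              case retry:
                !Str = ?Str
                  ⊕{stop,ack} = &{stop,ack}  (⊕→&)
                    case stop:
                      X ↦ X
                    case ack:
                      end ↦ end
              case ack:
                !Str = ?Str
                  ?Bool = !Bool
                    end ↦ end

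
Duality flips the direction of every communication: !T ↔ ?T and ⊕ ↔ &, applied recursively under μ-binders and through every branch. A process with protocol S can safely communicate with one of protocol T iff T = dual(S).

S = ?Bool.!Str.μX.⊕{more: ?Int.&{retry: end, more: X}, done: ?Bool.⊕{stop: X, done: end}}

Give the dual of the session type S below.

?Bool = !Bool
  !Str = ?Str
    μX = μX  (binder kept)
      ⊕{more,done} = &{more,done}  (⊕→&)
        [more]
          ?Int = !Int
            &{retry,more} = ⊕{retry,more}  (&→⊕)
              [retry]
                end ↦ end
              [more]
                X ↦ X
        [done]
          ?Bool = !Bool
            ⊕{stop,done} = &{stop,done}  (⊕→&)
              [stop]
                X ↦ X
              [done]
                end ↦ end

!Bool.?Str.μX.&{more: !Int.⊕{retry: end, more: X}, done: !Bool.&{stop: X, done: end}}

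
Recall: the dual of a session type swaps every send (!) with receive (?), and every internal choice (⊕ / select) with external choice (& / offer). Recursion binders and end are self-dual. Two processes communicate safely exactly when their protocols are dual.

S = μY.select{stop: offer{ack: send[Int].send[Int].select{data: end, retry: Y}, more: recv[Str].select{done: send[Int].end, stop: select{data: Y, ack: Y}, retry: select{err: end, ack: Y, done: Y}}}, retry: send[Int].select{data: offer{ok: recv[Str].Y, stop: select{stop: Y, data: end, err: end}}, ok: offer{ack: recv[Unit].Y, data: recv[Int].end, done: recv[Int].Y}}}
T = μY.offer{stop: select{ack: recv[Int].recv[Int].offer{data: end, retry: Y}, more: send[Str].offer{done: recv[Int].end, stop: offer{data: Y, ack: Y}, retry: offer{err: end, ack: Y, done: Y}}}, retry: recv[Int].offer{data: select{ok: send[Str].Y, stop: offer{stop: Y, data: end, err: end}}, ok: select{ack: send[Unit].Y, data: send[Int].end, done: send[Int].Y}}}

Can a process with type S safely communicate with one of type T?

YES

μY vs μY  ok (μ self-dual)
  select{stop,retry} vs offer{stop,retry}  ok same labels
    case stop:
      offer{ack,more} vs select{ack,more}  ok same labels
        case ack:
          send[Int] vs recv[Int]  ok
            send[Int] vs recv[Int]  ok
              select{data,retry} vs offer{data,retry}  ok same labels
                case data:
                  end vs end  ok
                case retry:
                  Y vs Y  ok
        case more:
          recv[Str] vs send[Str]  ok
            select{done,stop,retry} vs offer{done,stop,retry}  ok same labels
              case done:
                send[Int] vs recv[Int]  ok
                  end vs end  ok
              case stop:
                select{data,ack} vs offer{data,ack}  ok same labels
                  case data:
                    Y vs Y  ok
                  case ack:
                    Y vs Y  ok
              case retry:
                select{err,ack,done} vs offer{err,ack,done}  ok same labels
                  case err:
                    end vs end  ok
                  case ack:
                    Y vs Y  ok
                  case done:
                    Y vs Y  ok
    case retry:
      send[Int] vs recv[Int]  ok
        select{data,ok} vs offer{data,ok}  ok same labels
          case data:
            offer{ok,stop} vs select{ok,stop}  ok same labels
              case ok:
                recv[Str] vs send[Str]  ok
                  Y vs Y  ok
              case stop:
                select{stop,data,err} vs offer{stop,data,err}  ok same labels
                  case stop:
                    Y vs Y  ok
                  case data:
                    end vs end  ok
                  case err:
                    end vs end  ok
          case ok:
            offer{ack,data,done} vs select{ack,data,done}  ok same labels
              case ack:
                recv[Unit] vs send[Unit]  ok
                  Y vs Y  ok
              case data:
                recv[Int] vs send[Int]  ok
                  end vs end  ok
              case done:
                recv[Int] vs send[Int]  ok
                  Y vs Y  ok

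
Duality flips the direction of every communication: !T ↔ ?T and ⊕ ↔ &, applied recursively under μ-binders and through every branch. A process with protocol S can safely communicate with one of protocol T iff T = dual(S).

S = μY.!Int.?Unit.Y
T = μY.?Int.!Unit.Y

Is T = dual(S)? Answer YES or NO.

YES

μY vs μY  ✓ (rec unchanged)
  !Int vs ?Int  ✓
    ?Unit vs !Unit  ✓
      Y vs Y  ✓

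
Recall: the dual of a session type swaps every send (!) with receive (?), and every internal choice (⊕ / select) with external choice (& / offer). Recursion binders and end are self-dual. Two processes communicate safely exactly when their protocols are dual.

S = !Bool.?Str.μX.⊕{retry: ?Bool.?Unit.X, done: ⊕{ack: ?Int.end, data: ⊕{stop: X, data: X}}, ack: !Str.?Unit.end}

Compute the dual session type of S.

!Bool ↦ ?Bool
  ?Str ↦ !Str
    μX ↦ μX  (rec unchanged)
      ⊕{retry,done,ack} ↦ &{retry,done,ack}  (internal→external)
        [retry]
          ?Bool ↦ !Bool
            ?Unit ↦ !Unit
              X ↦ X
        [done]
          ⊕{ack,data} ↦ &{ack,data}  (internal→external)
            [ack]
              ?Int ↦ !Int
                end ↦ end
            [data]
              ⊕{stop,data} ↦ &{stop,data}  (internal→external)
                [stop]
                  X ↦ X
                [data]
                  X ↦ X
        [ack]
          !Str ↦ ?Str
            ?Unit ↦ !Unit
              end ↦ end

?Bool.!Str.μX.&{retry: !Bool.!Unit.X, done: &{ack: !Int.end, data: &{stop: X, data: X}}, ack: ?Str.!Unit.end}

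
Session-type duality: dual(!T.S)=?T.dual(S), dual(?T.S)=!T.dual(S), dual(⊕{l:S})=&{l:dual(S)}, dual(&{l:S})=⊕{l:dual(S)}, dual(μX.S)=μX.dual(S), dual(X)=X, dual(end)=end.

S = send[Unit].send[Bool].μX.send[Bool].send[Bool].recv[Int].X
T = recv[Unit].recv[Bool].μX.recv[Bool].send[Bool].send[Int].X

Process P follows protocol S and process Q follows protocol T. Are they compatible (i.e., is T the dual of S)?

NO

send[Unit] | recv[Unit]  ok
  send[Bool] | recv[Bool]  ok
    μX | μX  ok (binder kept)
      send[Bool] | recv[Bool]  ok
        send[Bool] | send[Bool]  ✗ same direction on both sides — not dual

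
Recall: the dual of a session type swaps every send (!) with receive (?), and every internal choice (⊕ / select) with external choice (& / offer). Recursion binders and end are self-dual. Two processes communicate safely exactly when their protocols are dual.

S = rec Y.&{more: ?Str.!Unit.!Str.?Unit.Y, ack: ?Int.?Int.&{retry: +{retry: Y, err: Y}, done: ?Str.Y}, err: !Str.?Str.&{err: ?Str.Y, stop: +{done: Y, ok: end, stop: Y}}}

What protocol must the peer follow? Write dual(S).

rec Y.+{more: !Str.?Unit.?Str.!Unit.Y, ack: !Int.!Int.+{retry: &{retry: Y, err: Y}, done: !Str.Y}, err: ?Str.!Str.+{err: !Str.Y, stop: &{done: Y, ok: end, stop: Y}}}

rec Y ↦ rec Y  (binder kept)
  &{more,ack,err} ↦ +{more,ack,err}  (external→internal)
    case more:
      ?Str ↦ !Str
        !Unit ↦ ?Unit
          !Str ↦ ?Str
            ?Unit ↦ !Unit
              Y self-dual
    case ack:
      ?Int ↦ !Int
        ?Int ↦ !Int
          &{retry,done} ↦ +{retry,done}  (external→internal)
            case retry:
              +{retry,err} ↦ &{retry,err}  (select→offer)
                case retry:
                  Y self-dual
                case err:
                  Y self-dual
            case done:
              ?Str ↦ !Str
                Y self-dual
    case err:
      !Str ↦ ?Str
        ?Str ↦ !Str
          &{err,stop} ↦ +{err,stop}  (external→internal)
            case err:
              ?Str ↦ !Str
                Y self-dual
            case stop:
              +{done,ok,stop} ↦ &{done,ok,stop}  (select→offer)
                case done:
                  Y self-dual
                case ok:
                  end self-dual
                case stop:
                  Y self-dual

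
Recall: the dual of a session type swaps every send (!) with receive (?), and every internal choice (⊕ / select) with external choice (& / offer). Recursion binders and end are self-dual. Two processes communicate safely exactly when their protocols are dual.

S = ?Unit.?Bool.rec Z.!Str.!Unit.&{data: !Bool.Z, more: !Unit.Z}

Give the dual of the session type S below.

!Unit.!Bool.rec Z.?Str.?Unit.+{data: ?Bool.Z, more: ?Unit.Z}

?Unit ↦ !Unit
  ?Bool ↦ !Bool
    rec Z ↦ rec Z  (rec unchanged)
      !Str ↦ ?Str
        !Unit ↦ ?Unit
          &{data,more} ↦ +{data,more}  (external→internal)
            case data:
              !Bool ↦ ?Bool
                dual(Z) = Z
            case more:
              !Unit ↦ ?Unit
                dual(Z) = Z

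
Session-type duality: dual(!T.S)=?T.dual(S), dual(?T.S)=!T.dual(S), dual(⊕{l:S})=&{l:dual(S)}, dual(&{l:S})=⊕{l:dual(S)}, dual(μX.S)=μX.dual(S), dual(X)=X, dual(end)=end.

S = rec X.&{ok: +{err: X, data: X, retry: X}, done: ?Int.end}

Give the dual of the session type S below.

rec X = rec X  (rec unchanged)
  &{ok,done} = +{ok,done}  (offer→select)
    • ok:
      +{err,data,retry} = &{err,data,retry}  (internal→external)
        • err:
          X self-dual
        • data:
          X self-dual
        • retry:
          X self-dual
    • done:
      ?Int = !Int
        end self-dual

rec X.+{ok: &{err: X, data: X, retry: X}, done: !Int.end}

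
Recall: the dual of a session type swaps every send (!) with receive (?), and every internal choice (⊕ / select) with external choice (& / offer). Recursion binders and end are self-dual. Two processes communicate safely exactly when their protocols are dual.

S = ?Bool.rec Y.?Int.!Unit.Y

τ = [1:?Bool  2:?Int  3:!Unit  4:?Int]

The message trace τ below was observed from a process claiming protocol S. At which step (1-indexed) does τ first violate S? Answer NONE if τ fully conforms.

NONE

@1 ?Bool  ok  now at rec Y.…
@2 ?Int  ok  now at !Unit.rec Y.…
@3 !Unit  ok  now at rec Y.…
@4 ?Int  ok  now at !Unit.rec Y.…
all 4 steps conform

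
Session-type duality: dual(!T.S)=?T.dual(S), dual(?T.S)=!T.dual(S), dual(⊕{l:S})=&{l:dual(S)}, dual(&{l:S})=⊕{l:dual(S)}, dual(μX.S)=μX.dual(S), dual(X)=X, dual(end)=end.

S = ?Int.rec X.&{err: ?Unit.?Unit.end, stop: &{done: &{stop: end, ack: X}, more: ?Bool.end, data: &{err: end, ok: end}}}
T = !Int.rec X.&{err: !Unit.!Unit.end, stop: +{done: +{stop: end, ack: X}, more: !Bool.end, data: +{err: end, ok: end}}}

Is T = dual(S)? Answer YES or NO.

NO

?Int ‖ !Int  ok
  rec X ‖ rec X  ok (μ self-dual)
    &{err,stop} ‖ &{err,stop}  ✗ choice polarity not flipped — not dual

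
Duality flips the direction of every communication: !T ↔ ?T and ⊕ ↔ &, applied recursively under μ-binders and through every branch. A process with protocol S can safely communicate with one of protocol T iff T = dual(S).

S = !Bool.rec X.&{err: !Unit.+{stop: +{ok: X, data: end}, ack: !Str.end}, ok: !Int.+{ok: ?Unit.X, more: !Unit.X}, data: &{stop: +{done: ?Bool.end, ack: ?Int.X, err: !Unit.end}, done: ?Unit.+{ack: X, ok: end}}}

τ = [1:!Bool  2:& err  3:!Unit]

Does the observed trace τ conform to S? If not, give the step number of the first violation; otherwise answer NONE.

NONE

step 1: !Bool  ok  residual = rec X.…
step 2: & err  ok  residual = !Unit.+{stop: +{ok: rec X.…, data: end}, ack: !Str.end}
step 3: !Unit  ok  residual = +{stop: +{ok: rec X.…, data: end}, ack: !Str.end}
all 3 steps conform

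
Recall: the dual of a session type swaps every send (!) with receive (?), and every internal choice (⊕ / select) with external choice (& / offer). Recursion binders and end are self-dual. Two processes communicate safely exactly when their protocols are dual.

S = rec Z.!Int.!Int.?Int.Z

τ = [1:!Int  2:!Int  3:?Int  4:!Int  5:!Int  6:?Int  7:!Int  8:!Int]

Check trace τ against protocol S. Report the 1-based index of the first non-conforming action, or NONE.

[1] !Int  ok  state: !Int.?Int.rec Z.…
[2] !Int  ok  state: ?Int.rec Z.…
[3] ?Int  ok  state: rec Z.…
[4] !Int  ok  state: !Int.?Int.rec Z.…
[5] !Int  ok  state: ?Int.rec Z.…
[6] ?Int  ok  state: rec Z.…
[7] !Int  ok  state: !Int.?Int.rec Z.…
[8] !Int  ok  state: ?Int.rec Z.…
τ conforms to S (length 8)

NONE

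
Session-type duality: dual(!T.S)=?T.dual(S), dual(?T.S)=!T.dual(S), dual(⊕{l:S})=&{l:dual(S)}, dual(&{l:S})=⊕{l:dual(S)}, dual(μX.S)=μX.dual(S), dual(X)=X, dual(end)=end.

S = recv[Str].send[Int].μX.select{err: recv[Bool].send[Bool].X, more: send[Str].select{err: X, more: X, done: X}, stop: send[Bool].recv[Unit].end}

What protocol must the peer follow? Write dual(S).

recv[Str] ↦ send[Str]
  send[Int] ↦ recv[Int]
    μX ↦ μX  (rec unchanged)
      select{err,more,stop} ↦ offer{err,more,stop}  (internal→external)
        [err]
          recv[Bool] ↦ send[Bool]
            send[Bool] ↦ recv[Bool]
              dual(X) = X
        [more]
          send[Str] ↦ recv[Str]
            select{err,more,done} ↦ offer{err,more,done}  (internal→external)
              [err]
                dual(X) = X
              [more]
                dual(X) = X
              [done]
                dual(X) = X
        [stop]
          send[Bool] ↦ recv[Bool]
            recv[Unit] ↦ send[Unit]
              dual(end) = end

send[Str].recv[Int].μX.offer{err: send[Bool].recv[Bool].X, more: recv[Str].offer{err: X, more: X, done: X}, stop: recv[Bool].send[Unit].end}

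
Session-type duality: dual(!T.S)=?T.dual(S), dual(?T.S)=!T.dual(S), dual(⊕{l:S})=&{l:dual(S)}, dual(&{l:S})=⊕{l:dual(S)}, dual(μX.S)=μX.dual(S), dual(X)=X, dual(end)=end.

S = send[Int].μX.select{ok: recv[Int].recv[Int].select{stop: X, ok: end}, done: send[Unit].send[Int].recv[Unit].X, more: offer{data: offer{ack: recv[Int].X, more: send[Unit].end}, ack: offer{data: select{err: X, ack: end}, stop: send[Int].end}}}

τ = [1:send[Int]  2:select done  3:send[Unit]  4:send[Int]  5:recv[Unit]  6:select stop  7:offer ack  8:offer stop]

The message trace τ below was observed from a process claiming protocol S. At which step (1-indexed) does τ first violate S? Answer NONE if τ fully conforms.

6

step 1: send[Int]  match  cont: μX.…
step 2: select done  match  cont: send[Unit].send[Int].recv[Unit].μX.…
step 3: send[Unit]  match  cont: send[Int].recv[Unit].μX.…
step 4: send[Int]  match  cont: recv[Unit].μX.…
step 5: recv[Unit]  match  cont: μX.…
step 6: got select stop, protocol expects select ok or select done or select more  ✗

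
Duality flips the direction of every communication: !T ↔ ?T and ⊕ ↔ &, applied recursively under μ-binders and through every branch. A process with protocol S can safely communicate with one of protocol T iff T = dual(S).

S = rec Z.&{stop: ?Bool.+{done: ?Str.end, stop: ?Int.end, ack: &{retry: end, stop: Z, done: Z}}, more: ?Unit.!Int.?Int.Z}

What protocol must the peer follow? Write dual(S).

rec Z.+{stop: !Bool.&{done: !Str.end, stop: !Int.end, ack: +{retry: end, stop: Z, done: Z}}, more: !Unit.?Int.!Int.Z}

rec Z ↦ rec Z  (binder kept)
  &{stop,more} ↦ +{stop,more}  (external→internal)
    case stop:
      ?Bool ↦ !Bool
        +{done,stop,ack} ↦ &{done,stop,ack}  (select→offer)
          case done:
            ?Str ↦ !Str
              end self-dual
          case stop:
            ?Int ↦ !Int
              end self-dual
          case ack:
            &{retry,stop,done} ↦ +{retry,stop,done}  (external→internal)
              case retry:
                end self-dual
              case stop:
                Z self-dual
              case done:
                Z self-dual
    case more:
      ?Unit ↦ !Unit
        !Int ↦ ?Int
          ?Int ↦ !Int
            Z self-dual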